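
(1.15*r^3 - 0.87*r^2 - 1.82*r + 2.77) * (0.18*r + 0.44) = 0.207*r^4 + 0.3494*r^3 - 0.7104*r^2 - 0.3022*r + 1.2188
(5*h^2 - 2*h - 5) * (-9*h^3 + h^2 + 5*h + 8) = -45*h^5 + 23*h^4 + 68*h^3 + 25*h^2 - 41*h - 40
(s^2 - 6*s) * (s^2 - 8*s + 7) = s^4 - 14*s^3 + 55*s^2 - 42*s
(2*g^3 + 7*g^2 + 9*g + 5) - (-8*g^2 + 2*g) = 2*g^3 + 15*g^2 + 7*g + 5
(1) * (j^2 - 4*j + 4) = j^2 - 4*j + 4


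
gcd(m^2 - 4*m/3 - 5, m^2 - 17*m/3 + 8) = m - 3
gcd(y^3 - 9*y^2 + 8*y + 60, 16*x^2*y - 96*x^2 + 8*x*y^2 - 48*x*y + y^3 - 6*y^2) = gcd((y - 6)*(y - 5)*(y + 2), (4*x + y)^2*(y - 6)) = y - 6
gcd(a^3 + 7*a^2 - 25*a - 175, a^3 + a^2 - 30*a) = a - 5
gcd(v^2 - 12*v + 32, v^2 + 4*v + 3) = 1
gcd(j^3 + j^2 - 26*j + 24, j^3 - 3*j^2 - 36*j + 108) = j + 6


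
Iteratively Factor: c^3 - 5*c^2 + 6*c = (c - 2)*(c^2 - 3*c) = (c - 3)*(c - 2)*(c)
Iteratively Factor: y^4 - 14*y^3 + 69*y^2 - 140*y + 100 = (y - 2)*(y^3 - 12*y^2 + 45*y - 50) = (y - 5)*(y - 2)*(y^2 - 7*y + 10) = (y - 5)^2*(y - 2)*(y - 2)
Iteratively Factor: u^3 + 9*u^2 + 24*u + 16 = (u + 1)*(u^2 + 8*u + 16) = (u + 1)*(u + 4)*(u + 4)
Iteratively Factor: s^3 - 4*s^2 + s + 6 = (s + 1)*(s^2 - 5*s + 6) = (s - 3)*(s + 1)*(s - 2)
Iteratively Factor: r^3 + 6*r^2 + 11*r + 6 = (r + 1)*(r^2 + 5*r + 6) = (r + 1)*(r + 2)*(r + 3)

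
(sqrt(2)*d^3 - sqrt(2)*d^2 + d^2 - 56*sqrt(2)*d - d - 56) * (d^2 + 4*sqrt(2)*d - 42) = sqrt(2)*d^5 - sqrt(2)*d^4 + 9*d^4 - 94*sqrt(2)*d^3 - 9*d^3 - 546*d^2 + 38*sqrt(2)*d^2 + 42*d + 2128*sqrt(2)*d + 2352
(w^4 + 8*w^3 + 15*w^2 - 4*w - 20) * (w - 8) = w^5 - 49*w^3 - 124*w^2 + 12*w + 160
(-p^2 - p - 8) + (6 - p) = -p^2 - 2*p - 2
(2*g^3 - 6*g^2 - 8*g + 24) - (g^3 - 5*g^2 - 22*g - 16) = g^3 - g^2 + 14*g + 40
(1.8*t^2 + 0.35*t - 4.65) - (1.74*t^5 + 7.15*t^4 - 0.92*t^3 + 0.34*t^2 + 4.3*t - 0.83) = -1.74*t^5 - 7.15*t^4 + 0.92*t^3 + 1.46*t^2 - 3.95*t - 3.82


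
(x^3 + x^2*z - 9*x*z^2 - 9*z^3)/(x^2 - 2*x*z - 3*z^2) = x + 3*z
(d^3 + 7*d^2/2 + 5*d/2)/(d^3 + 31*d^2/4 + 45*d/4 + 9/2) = 2*d*(2*d + 5)/(4*d^2 + 27*d + 18)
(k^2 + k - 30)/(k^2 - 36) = (k - 5)/(k - 6)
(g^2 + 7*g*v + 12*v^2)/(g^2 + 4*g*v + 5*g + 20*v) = (g + 3*v)/(g + 5)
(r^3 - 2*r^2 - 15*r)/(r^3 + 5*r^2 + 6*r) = (r - 5)/(r + 2)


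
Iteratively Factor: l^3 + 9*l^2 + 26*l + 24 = (l + 4)*(l^2 + 5*l + 6) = (l + 2)*(l + 4)*(l + 3)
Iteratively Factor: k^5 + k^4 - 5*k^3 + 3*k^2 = (k - 1)*(k^4 + 2*k^3 - 3*k^2) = k*(k - 1)*(k^3 + 2*k^2 - 3*k) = k^2*(k - 1)*(k^2 + 2*k - 3) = k^2*(k - 1)*(k + 3)*(k - 1)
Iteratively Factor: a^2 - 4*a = (a - 4)*(a)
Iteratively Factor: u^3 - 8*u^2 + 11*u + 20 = (u - 4)*(u^2 - 4*u - 5) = (u - 4)*(u + 1)*(u - 5)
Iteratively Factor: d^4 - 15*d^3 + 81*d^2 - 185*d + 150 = (d - 5)*(d^3 - 10*d^2 + 31*d - 30) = (d - 5)*(d - 2)*(d^2 - 8*d + 15) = (d - 5)*(d - 3)*(d - 2)*(d - 5)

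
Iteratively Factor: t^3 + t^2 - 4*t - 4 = (t - 2)*(t^2 + 3*t + 2) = (t - 2)*(t + 2)*(t + 1)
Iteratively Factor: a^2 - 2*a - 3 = (a - 3)*(a + 1)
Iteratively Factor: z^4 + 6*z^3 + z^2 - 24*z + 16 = (z - 1)*(z^3 + 7*z^2 + 8*z - 16) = (z - 1)^2*(z^2 + 8*z + 16) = (z - 1)^2*(z + 4)*(z + 4)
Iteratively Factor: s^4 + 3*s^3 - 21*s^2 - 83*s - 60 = (s + 3)*(s^3 - 21*s - 20) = (s - 5)*(s + 3)*(s^2 + 5*s + 4) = (s - 5)*(s + 3)*(s + 4)*(s + 1)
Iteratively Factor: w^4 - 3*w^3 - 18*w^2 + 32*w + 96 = (w - 4)*(w^3 + w^2 - 14*w - 24) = (w - 4)*(w + 3)*(w^2 - 2*w - 8) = (w - 4)^2*(w + 3)*(w + 2)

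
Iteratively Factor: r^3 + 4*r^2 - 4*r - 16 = (r + 2)*(r^2 + 2*r - 8) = (r - 2)*(r + 2)*(r + 4)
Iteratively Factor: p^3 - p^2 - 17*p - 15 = (p + 1)*(p^2 - 2*p - 15) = (p + 1)*(p + 3)*(p - 5)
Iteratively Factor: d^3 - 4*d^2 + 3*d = (d)*(d^2 - 4*d + 3) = d*(d - 3)*(d - 1)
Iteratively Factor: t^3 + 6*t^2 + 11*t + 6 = (t + 1)*(t^2 + 5*t + 6) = (t + 1)*(t + 2)*(t + 3)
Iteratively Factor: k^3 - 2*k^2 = (k)*(k^2 - 2*k) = k*(k - 2)*(k)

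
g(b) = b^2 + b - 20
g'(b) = 2*b + 1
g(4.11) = 1.00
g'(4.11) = 9.22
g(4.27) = 2.50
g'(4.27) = 9.54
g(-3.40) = -11.84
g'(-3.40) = -5.80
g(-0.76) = -20.18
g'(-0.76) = -0.52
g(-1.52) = -19.21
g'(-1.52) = -2.04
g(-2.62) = -15.76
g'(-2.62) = -4.24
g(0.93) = -18.21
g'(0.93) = 2.86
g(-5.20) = 1.84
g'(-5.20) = -9.40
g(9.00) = 70.00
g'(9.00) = 19.00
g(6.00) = 22.00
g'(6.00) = 13.00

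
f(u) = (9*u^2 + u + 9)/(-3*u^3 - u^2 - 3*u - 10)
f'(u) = (18*u + 1)/(-3*u^3 - u^2 - 3*u - 10) + (9*u^2 + u + 9)*(9*u^2 + 2*u + 3)/(-3*u^3 - u^2 - 3*u - 10)^2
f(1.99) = -1.07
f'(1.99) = 0.20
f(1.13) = -1.14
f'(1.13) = -0.12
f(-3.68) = 0.93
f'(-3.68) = 0.32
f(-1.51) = 10.86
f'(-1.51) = 76.20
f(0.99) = -1.12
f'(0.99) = -0.20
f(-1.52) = 10.15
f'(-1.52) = 66.19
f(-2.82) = 1.35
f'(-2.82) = 0.74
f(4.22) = -0.65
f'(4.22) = 0.13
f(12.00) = -0.25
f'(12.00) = 0.02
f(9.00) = -0.32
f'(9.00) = 0.03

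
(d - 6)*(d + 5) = d^2 - d - 30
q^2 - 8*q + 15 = (q - 5)*(q - 3)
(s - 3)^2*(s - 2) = s^3 - 8*s^2 + 21*s - 18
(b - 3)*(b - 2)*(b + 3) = b^3 - 2*b^2 - 9*b + 18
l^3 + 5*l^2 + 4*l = l*(l + 1)*(l + 4)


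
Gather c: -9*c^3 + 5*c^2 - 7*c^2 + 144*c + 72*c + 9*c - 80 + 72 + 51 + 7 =-9*c^3 - 2*c^2 + 225*c + 50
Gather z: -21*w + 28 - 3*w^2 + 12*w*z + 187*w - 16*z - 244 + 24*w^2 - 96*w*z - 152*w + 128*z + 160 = 21*w^2 + 14*w + z*(112 - 84*w) - 56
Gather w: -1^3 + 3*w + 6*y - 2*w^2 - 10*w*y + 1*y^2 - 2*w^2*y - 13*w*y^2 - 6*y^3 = w^2*(-2*y - 2) + w*(-13*y^2 - 10*y + 3) - 6*y^3 + y^2 + 6*y - 1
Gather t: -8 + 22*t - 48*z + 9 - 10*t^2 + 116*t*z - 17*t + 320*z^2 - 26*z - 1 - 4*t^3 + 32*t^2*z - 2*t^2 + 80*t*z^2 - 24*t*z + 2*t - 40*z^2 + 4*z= -4*t^3 + t^2*(32*z - 12) + t*(80*z^2 + 92*z + 7) + 280*z^2 - 70*z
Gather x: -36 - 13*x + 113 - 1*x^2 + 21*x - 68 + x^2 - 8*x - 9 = 0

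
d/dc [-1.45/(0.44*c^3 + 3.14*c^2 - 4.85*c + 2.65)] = (1.914*c^2 + 9.106*c - 7.0325)/(0.44*c^3 + 3.14*c^2 - 4.85*c + 2.65)^2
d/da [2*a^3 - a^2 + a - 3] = 6*a^2 - 2*a + 1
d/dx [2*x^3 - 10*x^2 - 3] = 2*x*(3*x - 10)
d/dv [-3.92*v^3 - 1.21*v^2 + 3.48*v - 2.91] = -11.76*v^2 - 2.42*v + 3.48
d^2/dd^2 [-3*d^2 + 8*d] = -6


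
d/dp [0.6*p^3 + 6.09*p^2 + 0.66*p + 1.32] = 1.8*p^2 + 12.18*p + 0.66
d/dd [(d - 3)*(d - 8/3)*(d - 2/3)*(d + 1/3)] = 4*d^3 - 18*d^2 + 58*d/3 - 38/27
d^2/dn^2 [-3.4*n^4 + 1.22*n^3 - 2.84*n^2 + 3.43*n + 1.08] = -40.8*n^2 + 7.32*n - 5.68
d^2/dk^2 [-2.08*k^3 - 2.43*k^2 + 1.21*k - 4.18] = -12.48*k - 4.86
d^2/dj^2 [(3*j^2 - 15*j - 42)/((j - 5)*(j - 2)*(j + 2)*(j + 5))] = 18*(j^5 - 16*j^4 + 47*j^3 + 47*j^2 + 100*j - 1275)/(j^9 - 6*j^8 - 63*j^7 + 442*j^6 + 975*j^5 - 10650*j^4 + 6875*j^3 + 78750*j^2 - 187500*j + 125000)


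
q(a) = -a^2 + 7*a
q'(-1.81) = 10.62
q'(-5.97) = 18.94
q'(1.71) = 3.58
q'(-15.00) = 37.00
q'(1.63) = 3.74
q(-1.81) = -15.95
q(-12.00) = -228.00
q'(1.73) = 3.54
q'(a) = 7 - 2*a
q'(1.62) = 3.76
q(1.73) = 9.12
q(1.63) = 8.75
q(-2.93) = -29.09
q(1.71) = 9.05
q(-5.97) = -77.43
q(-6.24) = -82.62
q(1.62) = 8.72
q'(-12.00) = 31.00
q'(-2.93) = 12.86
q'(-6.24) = 19.48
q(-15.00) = -330.00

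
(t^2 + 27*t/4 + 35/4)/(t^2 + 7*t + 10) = (t + 7/4)/(t + 2)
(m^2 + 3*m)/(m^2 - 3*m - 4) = m*(m + 3)/(m^2 - 3*m - 4)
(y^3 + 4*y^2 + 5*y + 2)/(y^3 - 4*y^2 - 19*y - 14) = (y + 1)/(y - 7)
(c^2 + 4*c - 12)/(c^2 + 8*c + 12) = (c - 2)/(c + 2)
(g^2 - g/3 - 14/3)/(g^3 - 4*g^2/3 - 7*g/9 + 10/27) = 9*(3*g^2 - g - 14)/(27*g^3 - 36*g^2 - 21*g + 10)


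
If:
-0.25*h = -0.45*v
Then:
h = 1.8*v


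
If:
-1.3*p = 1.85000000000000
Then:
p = -1.42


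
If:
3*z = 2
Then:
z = 2/3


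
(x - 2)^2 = x^2 - 4*x + 4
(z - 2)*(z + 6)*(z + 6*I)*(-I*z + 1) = -I*z^4 + 7*z^3 - 4*I*z^3 + 28*z^2 + 18*I*z^2 - 84*z + 24*I*z - 72*I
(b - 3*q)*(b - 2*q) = b^2 - 5*b*q + 6*q^2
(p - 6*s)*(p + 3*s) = p^2 - 3*p*s - 18*s^2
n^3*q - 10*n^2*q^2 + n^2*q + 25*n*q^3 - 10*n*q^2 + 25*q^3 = (n - 5*q)^2*(n*q + q)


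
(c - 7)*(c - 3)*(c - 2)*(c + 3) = c^4 - 9*c^3 + 5*c^2 + 81*c - 126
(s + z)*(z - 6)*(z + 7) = s*z^2 + s*z - 42*s + z^3 + z^2 - 42*z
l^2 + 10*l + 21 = (l + 3)*(l + 7)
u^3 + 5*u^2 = u^2*(u + 5)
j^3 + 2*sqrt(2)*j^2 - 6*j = j*(j - sqrt(2))*(j + 3*sqrt(2))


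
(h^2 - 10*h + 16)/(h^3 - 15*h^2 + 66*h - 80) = 1/(h - 5)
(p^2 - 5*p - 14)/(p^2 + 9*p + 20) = (p^2 - 5*p - 14)/(p^2 + 9*p + 20)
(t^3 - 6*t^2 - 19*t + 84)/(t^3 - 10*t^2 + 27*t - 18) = (t^2 - 3*t - 28)/(t^2 - 7*t + 6)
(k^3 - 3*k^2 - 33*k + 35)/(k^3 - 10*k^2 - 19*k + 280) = (k - 1)/(k - 8)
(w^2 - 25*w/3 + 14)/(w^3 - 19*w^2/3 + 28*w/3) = (w - 6)/(w*(w - 4))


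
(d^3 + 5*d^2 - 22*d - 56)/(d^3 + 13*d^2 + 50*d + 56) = (d - 4)/(d + 4)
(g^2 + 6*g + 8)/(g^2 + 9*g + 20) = (g + 2)/(g + 5)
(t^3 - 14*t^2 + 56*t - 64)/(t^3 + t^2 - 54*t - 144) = (t^2 - 6*t + 8)/(t^2 + 9*t + 18)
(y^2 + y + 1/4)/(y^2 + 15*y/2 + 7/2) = (y + 1/2)/(y + 7)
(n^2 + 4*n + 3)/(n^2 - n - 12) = (n + 1)/(n - 4)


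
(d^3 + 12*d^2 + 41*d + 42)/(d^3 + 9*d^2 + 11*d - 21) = (d + 2)/(d - 1)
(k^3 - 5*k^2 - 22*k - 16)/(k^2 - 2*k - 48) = (k^2 + 3*k + 2)/(k + 6)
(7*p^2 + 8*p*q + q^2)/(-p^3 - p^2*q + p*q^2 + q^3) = (-7*p - q)/(p^2 - q^2)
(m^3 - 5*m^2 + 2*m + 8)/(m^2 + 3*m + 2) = (m^2 - 6*m + 8)/(m + 2)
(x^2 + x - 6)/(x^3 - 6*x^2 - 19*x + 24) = (x - 2)/(x^2 - 9*x + 8)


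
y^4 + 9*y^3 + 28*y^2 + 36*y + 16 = (y + 1)*(y + 2)^2*(y + 4)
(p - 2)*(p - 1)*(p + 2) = p^3 - p^2 - 4*p + 4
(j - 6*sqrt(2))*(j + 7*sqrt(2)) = j^2 + sqrt(2)*j - 84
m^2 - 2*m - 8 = (m - 4)*(m + 2)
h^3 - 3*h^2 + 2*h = h*(h - 2)*(h - 1)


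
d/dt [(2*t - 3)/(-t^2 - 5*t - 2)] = (2*t^2 - 6*t - 19)/(t^4 + 10*t^3 + 29*t^2 + 20*t + 4)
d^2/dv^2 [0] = 0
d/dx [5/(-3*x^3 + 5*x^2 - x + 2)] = 5*(9*x^2 - 10*x + 1)/(3*x^3 - 5*x^2 + x - 2)^2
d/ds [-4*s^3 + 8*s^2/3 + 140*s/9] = -12*s^2 + 16*s/3 + 140/9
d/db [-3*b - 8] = -3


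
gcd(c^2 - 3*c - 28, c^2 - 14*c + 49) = c - 7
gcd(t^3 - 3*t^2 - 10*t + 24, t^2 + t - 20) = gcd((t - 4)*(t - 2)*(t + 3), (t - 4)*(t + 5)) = t - 4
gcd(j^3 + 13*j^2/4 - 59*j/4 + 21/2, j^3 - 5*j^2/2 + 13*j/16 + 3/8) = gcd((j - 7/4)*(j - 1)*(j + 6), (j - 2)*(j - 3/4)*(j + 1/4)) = 1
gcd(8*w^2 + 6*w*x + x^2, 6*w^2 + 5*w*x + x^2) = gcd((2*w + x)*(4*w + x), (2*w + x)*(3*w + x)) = 2*w + x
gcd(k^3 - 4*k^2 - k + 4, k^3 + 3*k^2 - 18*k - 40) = k - 4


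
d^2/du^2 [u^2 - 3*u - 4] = 2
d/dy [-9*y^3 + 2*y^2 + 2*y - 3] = -27*y^2 + 4*y + 2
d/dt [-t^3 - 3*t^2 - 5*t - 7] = -3*t^2 - 6*t - 5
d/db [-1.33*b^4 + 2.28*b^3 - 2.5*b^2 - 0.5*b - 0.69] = -5.32*b^3 + 6.84*b^2 - 5.0*b - 0.5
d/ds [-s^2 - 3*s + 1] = -2*s - 3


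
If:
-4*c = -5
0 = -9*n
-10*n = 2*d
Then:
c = 5/4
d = 0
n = 0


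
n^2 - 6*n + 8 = (n - 4)*(n - 2)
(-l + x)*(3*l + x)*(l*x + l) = -3*l^3*x - 3*l^3 + 2*l^2*x^2 + 2*l^2*x + l*x^3 + l*x^2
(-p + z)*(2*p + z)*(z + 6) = -2*p^2*z - 12*p^2 + p*z^2 + 6*p*z + z^3 + 6*z^2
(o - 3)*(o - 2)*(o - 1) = o^3 - 6*o^2 + 11*o - 6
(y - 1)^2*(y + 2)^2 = y^4 + 2*y^3 - 3*y^2 - 4*y + 4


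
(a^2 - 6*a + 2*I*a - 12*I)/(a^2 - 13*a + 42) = (a + 2*I)/(a - 7)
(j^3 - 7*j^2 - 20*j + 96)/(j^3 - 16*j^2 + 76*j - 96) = (j^2 + j - 12)/(j^2 - 8*j + 12)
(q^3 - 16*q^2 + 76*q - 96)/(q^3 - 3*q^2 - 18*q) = (q^2 - 10*q + 16)/(q*(q + 3))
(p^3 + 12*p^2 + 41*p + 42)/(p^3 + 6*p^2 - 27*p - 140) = (p^2 + 5*p + 6)/(p^2 - p - 20)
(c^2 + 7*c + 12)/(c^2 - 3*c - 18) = (c + 4)/(c - 6)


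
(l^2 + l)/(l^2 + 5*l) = (l + 1)/(l + 5)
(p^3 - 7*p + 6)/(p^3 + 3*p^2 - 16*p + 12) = (p + 3)/(p + 6)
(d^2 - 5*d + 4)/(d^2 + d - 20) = (d - 1)/(d + 5)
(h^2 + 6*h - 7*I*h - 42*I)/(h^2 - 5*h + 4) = (h^2 + h*(6 - 7*I) - 42*I)/(h^2 - 5*h + 4)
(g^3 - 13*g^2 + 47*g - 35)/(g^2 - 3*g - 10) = (g^2 - 8*g + 7)/(g + 2)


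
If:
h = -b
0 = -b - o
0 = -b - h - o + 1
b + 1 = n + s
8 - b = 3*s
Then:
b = -1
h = 1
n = -3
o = 1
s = 3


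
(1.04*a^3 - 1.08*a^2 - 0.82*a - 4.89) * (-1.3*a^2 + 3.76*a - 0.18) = -1.352*a^5 + 5.3144*a^4 - 3.182*a^3 + 3.4682*a^2 - 18.2388*a + 0.8802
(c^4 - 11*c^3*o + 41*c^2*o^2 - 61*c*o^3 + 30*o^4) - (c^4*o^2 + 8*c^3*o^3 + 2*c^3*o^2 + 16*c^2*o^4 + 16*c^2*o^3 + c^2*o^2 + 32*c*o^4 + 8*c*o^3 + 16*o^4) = -c^4*o^2 + c^4 - 8*c^3*o^3 - 2*c^3*o^2 - 11*c^3*o - 16*c^2*o^4 - 16*c^2*o^3 + 40*c^2*o^2 - 32*c*o^4 - 69*c*o^3 + 14*o^4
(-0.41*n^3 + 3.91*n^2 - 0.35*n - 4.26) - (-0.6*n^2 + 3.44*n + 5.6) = -0.41*n^3 + 4.51*n^2 - 3.79*n - 9.86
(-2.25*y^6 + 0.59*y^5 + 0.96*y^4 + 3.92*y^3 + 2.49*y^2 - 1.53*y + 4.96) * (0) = 0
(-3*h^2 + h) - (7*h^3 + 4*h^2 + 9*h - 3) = -7*h^3 - 7*h^2 - 8*h + 3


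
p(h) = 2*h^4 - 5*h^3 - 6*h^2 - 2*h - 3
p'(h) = 8*h^3 - 15*h^2 - 12*h - 2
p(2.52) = -45.50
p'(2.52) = 0.53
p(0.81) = -10.35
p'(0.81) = -17.31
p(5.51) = 810.87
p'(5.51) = 814.75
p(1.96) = -38.10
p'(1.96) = -22.91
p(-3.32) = 363.46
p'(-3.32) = -420.25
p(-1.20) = 3.55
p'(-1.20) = -23.02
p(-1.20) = 3.55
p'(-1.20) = -23.02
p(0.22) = -3.78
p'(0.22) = -5.28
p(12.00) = 31941.00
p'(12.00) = 11518.00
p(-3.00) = 246.00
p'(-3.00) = -317.00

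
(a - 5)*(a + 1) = a^2 - 4*a - 5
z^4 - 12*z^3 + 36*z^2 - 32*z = z*(z - 8)*(z - 2)^2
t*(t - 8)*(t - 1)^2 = t^4 - 10*t^3 + 17*t^2 - 8*t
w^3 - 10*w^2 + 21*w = w*(w - 7)*(w - 3)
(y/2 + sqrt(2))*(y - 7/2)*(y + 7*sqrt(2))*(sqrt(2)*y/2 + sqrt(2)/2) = sqrt(2)*y^4/4 - 5*sqrt(2)*y^3/8 + 9*y^3/2 - 45*y^2/4 + 49*sqrt(2)*y^2/8 - 35*sqrt(2)*y/2 - 63*y/4 - 49*sqrt(2)/2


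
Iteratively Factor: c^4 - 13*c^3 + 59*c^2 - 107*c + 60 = (c - 5)*(c^3 - 8*c^2 + 19*c - 12) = (c - 5)*(c - 1)*(c^2 - 7*c + 12) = (c - 5)*(c - 3)*(c - 1)*(c - 4)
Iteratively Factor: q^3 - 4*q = (q - 2)*(q^2 + 2*q) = q*(q - 2)*(q + 2)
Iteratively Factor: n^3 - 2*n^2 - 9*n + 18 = (n + 3)*(n^2 - 5*n + 6) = (n - 3)*(n + 3)*(n - 2)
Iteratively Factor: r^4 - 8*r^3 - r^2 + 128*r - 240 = (r - 5)*(r^3 - 3*r^2 - 16*r + 48) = (r - 5)*(r - 3)*(r^2 - 16) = (r - 5)*(r - 3)*(r + 4)*(r - 4)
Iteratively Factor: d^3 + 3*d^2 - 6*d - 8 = (d + 1)*(d^2 + 2*d - 8) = (d - 2)*(d + 1)*(d + 4)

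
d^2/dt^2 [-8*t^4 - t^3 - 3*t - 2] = 6*t*(-16*t - 1)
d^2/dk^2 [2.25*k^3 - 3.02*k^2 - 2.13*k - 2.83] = 13.5*k - 6.04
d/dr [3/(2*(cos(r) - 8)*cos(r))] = 3*(cos(r) - 4)*sin(r)/((cos(r) - 8)^2*cos(r)^2)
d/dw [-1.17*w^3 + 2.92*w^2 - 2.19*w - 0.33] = -3.51*w^2 + 5.84*w - 2.19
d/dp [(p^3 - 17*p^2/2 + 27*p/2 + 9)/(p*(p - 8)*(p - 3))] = (-5*p^2 + 12*p - 48)/(2*p^2*(p^2 - 16*p + 64))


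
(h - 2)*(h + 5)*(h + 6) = h^3 + 9*h^2 + 8*h - 60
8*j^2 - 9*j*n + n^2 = (-8*j + n)*(-j + n)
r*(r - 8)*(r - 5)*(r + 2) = r^4 - 11*r^3 + 14*r^2 + 80*r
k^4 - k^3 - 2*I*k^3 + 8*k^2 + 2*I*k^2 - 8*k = k*(k - 1)*(k - 4*I)*(k + 2*I)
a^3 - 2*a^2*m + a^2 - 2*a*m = a*(a + 1)*(a - 2*m)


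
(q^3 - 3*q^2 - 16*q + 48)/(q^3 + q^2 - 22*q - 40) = (q^2 - 7*q + 12)/(q^2 - 3*q - 10)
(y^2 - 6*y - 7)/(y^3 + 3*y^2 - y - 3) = (y - 7)/(y^2 + 2*y - 3)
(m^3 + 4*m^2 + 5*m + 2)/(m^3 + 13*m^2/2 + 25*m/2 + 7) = 2*(m + 1)/(2*m + 7)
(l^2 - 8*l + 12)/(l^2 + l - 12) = (l^2 - 8*l + 12)/(l^2 + l - 12)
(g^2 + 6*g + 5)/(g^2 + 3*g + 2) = (g + 5)/(g + 2)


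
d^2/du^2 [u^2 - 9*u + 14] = 2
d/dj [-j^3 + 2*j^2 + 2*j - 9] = -3*j^2 + 4*j + 2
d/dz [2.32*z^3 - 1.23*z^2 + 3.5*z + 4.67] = 6.96*z^2 - 2.46*z + 3.5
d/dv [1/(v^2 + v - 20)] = (-2*v - 1)/(v^2 + v - 20)^2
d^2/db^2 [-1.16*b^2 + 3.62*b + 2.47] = -2.32000000000000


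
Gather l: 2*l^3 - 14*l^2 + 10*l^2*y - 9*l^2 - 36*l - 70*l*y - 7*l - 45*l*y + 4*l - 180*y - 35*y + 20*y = 2*l^3 + l^2*(10*y - 23) + l*(-115*y - 39) - 195*y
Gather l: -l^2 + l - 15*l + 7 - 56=-l^2 - 14*l - 49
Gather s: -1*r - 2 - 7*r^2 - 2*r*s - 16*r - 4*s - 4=-7*r^2 - 17*r + s*(-2*r - 4) - 6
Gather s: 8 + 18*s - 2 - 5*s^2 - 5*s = -5*s^2 + 13*s + 6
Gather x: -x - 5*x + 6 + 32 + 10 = 48 - 6*x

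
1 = 1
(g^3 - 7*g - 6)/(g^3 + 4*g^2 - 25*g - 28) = (g^2 - g - 6)/(g^2 + 3*g - 28)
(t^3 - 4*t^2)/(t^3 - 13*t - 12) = t^2/(t^2 + 4*t + 3)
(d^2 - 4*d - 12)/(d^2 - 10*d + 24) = (d + 2)/(d - 4)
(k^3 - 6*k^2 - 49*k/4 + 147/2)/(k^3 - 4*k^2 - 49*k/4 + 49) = (k - 6)/(k - 4)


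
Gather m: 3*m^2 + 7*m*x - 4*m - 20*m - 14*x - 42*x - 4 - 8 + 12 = 3*m^2 + m*(7*x - 24) - 56*x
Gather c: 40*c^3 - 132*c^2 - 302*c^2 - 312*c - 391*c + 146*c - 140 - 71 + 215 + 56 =40*c^3 - 434*c^2 - 557*c + 60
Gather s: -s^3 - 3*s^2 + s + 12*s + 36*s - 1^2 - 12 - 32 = -s^3 - 3*s^2 + 49*s - 45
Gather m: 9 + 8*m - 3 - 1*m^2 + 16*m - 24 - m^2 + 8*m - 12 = -2*m^2 + 32*m - 30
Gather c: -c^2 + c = -c^2 + c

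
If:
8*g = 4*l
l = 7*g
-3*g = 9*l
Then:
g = 0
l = 0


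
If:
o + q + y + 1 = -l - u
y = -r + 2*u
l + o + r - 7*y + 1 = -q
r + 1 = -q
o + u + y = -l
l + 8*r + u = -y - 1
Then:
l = -1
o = 1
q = -1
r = 0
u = 0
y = 0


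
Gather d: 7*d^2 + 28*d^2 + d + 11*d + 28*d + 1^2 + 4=35*d^2 + 40*d + 5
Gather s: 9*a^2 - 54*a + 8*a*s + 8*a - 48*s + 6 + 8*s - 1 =9*a^2 - 46*a + s*(8*a - 40) + 5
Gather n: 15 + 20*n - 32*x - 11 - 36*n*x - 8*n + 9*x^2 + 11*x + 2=n*(12 - 36*x) + 9*x^2 - 21*x + 6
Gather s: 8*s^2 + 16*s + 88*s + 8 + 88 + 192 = 8*s^2 + 104*s + 288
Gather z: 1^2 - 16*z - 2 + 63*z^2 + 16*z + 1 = 63*z^2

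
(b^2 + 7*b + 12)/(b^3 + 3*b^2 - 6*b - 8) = (b + 3)/(b^2 - b - 2)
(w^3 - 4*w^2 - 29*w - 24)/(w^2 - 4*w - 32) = (w^2 + 4*w + 3)/(w + 4)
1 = 1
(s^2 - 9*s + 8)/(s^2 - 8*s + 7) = (s - 8)/(s - 7)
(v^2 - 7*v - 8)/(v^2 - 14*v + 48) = (v + 1)/(v - 6)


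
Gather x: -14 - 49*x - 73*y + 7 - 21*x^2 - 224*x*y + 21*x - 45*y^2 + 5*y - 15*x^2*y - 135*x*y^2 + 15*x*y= x^2*(-15*y - 21) + x*(-135*y^2 - 209*y - 28) - 45*y^2 - 68*y - 7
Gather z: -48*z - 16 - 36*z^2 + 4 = -36*z^2 - 48*z - 12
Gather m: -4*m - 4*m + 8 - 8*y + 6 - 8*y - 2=-8*m - 16*y + 12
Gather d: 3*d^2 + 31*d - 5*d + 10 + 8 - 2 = 3*d^2 + 26*d + 16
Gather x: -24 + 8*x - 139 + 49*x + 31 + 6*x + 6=63*x - 126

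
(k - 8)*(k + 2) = k^2 - 6*k - 16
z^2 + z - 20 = (z - 4)*(z + 5)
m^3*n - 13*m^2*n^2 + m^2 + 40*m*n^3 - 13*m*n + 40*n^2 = (m - 8*n)*(m - 5*n)*(m*n + 1)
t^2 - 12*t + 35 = (t - 7)*(t - 5)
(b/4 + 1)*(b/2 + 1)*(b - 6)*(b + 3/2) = b^4/8 + 3*b^3/16 - 7*b^2/2 - 45*b/4 - 9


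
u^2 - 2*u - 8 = (u - 4)*(u + 2)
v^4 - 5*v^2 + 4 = (v - 2)*(v - 1)*(v + 1)*(v + 2)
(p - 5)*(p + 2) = p^2 - 3*p - 10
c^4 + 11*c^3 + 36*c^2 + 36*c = c*(c + 2)*(c + 3)*(c + 6)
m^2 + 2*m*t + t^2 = (m + t)^2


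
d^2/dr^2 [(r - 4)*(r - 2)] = 2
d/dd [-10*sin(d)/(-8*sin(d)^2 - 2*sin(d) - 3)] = 10*(cos(d) + 2*cos(3*d))/(2*sin(d) - 4*cos(2*d) + 7)^2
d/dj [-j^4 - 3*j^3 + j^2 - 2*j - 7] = -4*j^3 - 9*j^2 + 2*j - 2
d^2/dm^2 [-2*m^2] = -4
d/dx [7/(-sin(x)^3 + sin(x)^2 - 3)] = 7*(3*sin(x) - 2)*sin(x)*cos(x)/(sin(x)^3 - sin(x)^2 + 3)^2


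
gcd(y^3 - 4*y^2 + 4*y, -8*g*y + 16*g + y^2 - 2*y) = y - 2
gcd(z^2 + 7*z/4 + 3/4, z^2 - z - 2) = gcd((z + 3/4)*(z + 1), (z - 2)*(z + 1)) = z + 1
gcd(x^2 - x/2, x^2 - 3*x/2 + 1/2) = x - 1/2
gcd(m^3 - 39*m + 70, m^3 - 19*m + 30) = m - 2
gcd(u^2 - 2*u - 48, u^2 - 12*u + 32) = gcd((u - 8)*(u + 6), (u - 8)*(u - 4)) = u - 8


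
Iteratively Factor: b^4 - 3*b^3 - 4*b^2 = (b)*(b^3 - 3*b^2 - 4*b) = b^2*(b^2 - 3*b - 4) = b^2*(b + 1)*(b - 4)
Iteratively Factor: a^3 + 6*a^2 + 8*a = (a + 2)*(a^2 + 4*a) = a*(a + 2)*(a + 4)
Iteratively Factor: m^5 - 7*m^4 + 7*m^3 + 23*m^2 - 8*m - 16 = (m + 1)*(m^4 - 8*m^3 + 15*m^2 + 8*m - 16) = (m - 4)*(m + 1)*(m^3 - 4*m^2 - m + 4) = (m - 4)^2*(m + 1)*(m^2 - 1) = (m - 4)^2*(m - 1)*(m + 1)*(m + 1)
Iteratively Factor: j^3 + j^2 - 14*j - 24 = (j - 4)*(j^2 + 5*j + 6) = (j - 4)*(j + 3)*(j + 2)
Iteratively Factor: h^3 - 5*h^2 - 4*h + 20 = (h + 2)*(h^2 - 7*h + 10) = (h - 2)*(h + 2)*(h - 5)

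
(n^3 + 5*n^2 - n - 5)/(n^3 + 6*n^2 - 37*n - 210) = (n^2 - 1)/(n^2 + n - 42)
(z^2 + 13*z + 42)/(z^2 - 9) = (z^2 + 13*z + 42)/(z^2 - 9)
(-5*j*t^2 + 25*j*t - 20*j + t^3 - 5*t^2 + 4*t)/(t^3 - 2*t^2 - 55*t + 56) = (-5*j*t + 20*j + t^2 - 4*t)/(t^2 - t - 56)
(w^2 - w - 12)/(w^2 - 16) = (w + 3)/(w + 4)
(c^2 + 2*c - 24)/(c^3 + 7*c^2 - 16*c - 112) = (c + 6)/(c^2 + 11*c + 28)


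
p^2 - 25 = (p - 5)*(p + 5)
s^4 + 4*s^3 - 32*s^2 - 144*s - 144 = (s - 6)*(s + 2)^2*(s + 6)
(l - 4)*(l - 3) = l^2 - 7*l + 12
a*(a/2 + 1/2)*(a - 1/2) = a^3/2 + a^2/4 - a/4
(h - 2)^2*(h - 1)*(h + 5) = h^4 - 17*h^2 + 36*h - 20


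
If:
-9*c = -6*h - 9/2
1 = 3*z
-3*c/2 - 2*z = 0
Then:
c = -4/9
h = -17/12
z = 1/3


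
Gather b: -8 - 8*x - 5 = -8*x - 13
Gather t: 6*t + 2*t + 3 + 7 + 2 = 8*t + 12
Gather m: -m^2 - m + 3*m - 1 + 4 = -m^2 + 2*m + 3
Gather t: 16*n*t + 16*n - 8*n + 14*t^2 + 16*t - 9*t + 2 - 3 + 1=8*n + 14*t^2 + t*(16*n + 7)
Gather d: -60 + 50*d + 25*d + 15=75*d - 45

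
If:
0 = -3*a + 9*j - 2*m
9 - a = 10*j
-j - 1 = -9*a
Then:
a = 19/91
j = 80/91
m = 51/14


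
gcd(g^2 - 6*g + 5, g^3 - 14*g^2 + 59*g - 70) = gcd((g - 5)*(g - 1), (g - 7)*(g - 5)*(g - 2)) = g - 5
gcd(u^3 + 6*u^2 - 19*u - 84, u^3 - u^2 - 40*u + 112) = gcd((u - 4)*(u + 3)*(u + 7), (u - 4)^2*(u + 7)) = u^2 + 3*u - 28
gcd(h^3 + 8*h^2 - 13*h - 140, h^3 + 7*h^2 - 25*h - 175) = h^2 + 12*h + 35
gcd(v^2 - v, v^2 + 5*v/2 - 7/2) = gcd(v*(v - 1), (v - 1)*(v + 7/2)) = v - 1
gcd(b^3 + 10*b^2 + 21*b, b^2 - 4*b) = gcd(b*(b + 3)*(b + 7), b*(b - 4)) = b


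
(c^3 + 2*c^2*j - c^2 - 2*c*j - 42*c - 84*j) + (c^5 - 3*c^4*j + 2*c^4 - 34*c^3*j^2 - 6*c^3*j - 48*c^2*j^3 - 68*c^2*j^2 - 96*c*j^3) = c^5 - 3*c^4*j + 2*c^4 - 34*c^3*j^2 - 6*c^3*j + c^3 - 48*c^2*j^3 - 68*c^2*j^2 + 2*c^2*j - c^2 - 96*c*j^3 - 2*c*j - 42*c - 84*j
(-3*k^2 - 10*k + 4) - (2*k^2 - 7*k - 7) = -5*k^2 - 3*k + 11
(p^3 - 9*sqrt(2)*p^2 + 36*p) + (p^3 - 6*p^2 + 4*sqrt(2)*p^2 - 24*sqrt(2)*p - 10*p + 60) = 2*p^3 - 5*sqrt(2)*p^2 - 6*p^2 - 24*sqrt(2)*p + 26*p + 60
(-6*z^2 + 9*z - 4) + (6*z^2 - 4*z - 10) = 5*z - 14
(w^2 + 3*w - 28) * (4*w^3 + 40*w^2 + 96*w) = 4*w^5 + 52*w^4 + 104*w^3 - 832*w^2 - 2688*w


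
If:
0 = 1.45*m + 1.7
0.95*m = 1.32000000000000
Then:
No Solution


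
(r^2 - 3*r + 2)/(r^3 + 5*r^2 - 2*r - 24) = (r - 1)/(r^2 + 7*r + 12)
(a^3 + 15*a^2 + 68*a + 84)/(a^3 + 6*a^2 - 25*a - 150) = (a^2 + 9*a + 14)/(a^2 - 25)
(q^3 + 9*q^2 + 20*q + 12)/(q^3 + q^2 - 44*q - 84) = (q + 1)/(q - 7)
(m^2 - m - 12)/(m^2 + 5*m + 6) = (m - 4)/(m + 2)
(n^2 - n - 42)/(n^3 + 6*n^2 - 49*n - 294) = 1/(n + 7)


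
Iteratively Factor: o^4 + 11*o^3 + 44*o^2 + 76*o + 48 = (o + 2)*(o^3 + 9*o^2 + 26*o + 24) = (o + 2)*(o + 3)*(o^2 + 6*o + 8) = (o + 2)^2*(o + 3)*(o + 4)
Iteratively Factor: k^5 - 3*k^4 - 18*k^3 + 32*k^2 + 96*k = (k + 2)*(k^4 - 5*k^3 - 8*k^2 + 48*k) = k*(k + 2)*(k^3 - 5*k^2 - 8*k + 48) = k*(k + 2)*(k + 3)*(k^2 - 8*k + 16) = k*(k - 4)*(k + 2)*(k + 3)*(k - 4)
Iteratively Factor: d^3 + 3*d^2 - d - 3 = (d - 1)*(d^2 + 4*d + 3) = (d - 1)*(d + 3)*(d + 1)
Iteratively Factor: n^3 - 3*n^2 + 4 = (n + 1)*(n^2 - 4*n + 4) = (n - 2)*(n + 1)*(n - 2)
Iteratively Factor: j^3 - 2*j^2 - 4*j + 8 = (j + 2)*(j^2 - 4*j + 4) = (j - 2)*(j + 2)*(j - 2)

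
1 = 1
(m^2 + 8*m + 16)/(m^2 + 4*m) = (m + 4)/m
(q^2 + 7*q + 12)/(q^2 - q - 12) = (q + 4)/(q - 4)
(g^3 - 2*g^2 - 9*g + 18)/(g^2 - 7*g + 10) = (g^2 - 9)/(g - 5)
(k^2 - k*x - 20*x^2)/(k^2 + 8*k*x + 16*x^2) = (k - 5*x)/(k + 4*x)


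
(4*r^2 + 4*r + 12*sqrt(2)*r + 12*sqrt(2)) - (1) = 4*r^2 + 4*r + 12*sqrt(2)*r - 1 + 12*sqrt(2)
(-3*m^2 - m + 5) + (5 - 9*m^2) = -12*m^2 - m + 10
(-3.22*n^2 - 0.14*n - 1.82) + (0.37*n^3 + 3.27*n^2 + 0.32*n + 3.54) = 0.37*n^3 + 0.0499999999999998*n^2 + 0.18*n + 1.72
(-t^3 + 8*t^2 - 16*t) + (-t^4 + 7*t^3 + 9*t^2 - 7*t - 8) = -t^4 + 6*t^3 + 17*t^2 - 23*t - 8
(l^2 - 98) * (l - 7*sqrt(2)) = l^3 - 7*sqrt(2)*l^2 - 98*l + 686*sqrt(2)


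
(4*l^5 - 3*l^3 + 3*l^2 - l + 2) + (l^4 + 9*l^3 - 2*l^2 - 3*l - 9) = 4*l^5 + l^4 + 6*l^3 + l^2 - 4*l - 7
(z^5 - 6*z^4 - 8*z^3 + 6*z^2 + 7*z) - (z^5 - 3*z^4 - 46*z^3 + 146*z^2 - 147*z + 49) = -3*z^4 + 38*z^3 - 140*z^2 + 154*z - 49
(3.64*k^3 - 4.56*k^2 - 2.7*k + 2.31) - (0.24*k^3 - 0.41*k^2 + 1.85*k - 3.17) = 3.4*k^3 - 4.15*k^2 - 4.55*k + 5.48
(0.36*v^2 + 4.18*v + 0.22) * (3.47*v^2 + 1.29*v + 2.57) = 1.2492*v^4 + 14.969*v^3 + 7.0808*v^2 + 11.0264*v + 0.5654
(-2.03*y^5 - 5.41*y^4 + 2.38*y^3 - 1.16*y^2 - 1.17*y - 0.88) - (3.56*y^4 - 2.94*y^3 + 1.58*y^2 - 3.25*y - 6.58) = -2.03*y^5 - 8.97*y^4 + 5.32*y^3 - 2.74*y^2 + 2.08*y + 5.7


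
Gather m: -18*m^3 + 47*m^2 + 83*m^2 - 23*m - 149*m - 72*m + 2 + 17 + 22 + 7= -18*m^3 + 130*m^2 - 244*m + 48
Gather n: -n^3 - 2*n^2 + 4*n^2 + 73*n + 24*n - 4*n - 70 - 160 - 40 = -n^3 + 2*n^2 + 93*n - 270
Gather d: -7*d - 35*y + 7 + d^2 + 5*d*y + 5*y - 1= d^2 + d*(5*y - 7) - 30*y + 6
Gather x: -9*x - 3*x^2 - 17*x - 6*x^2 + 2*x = -9*x^2 - 24*x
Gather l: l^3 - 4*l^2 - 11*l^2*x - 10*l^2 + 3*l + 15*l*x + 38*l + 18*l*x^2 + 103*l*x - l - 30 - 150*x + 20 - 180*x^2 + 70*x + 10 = l^3 + l^2*(-11*x - 14) + l*(18*x^2 + 118*x + 40) - 180*x^2 - 80*x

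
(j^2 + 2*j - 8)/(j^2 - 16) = (j - 2)/(j - 4)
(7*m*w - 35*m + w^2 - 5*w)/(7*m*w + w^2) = (w - 5)/w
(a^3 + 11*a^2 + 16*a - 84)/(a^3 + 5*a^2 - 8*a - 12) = (a + 7)/(a + 1)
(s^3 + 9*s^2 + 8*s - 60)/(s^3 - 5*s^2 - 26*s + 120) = (s^2 + 4*s - 12)/(s^2 - 10*s + 24)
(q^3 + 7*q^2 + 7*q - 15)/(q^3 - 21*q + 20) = (q + 3)/(q - 4)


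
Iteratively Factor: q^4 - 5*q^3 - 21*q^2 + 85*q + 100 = (q - 5)*(q^3 - 21*q - 20) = (q - 5)*(q + 1)*(q^2 - q - 20) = (q - 5)^2*(q + 1)*(q + 4)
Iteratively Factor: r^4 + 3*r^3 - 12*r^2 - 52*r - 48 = (r + 2)*(r^3 + r^2 - 14*r - 24) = (r + 2)*(r + 3)*(r^2 - 2*r - 8) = (r - 4)*(r + 2)*(r + 3)*(r + 2)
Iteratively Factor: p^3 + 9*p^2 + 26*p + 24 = (p + 4)*(p^2 + 5*p + 6) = (p + 3)*(p + 4)*(p + 2)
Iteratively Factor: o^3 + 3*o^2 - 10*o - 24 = (o - 3)*(o^2 + 6*o + 8) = (o - 3)*(o + 2)*(o + 4)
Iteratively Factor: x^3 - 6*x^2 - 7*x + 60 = (x + 3)*(x^2 - 9*x + 20) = (x - 4)*(x + 3)*(x - 5)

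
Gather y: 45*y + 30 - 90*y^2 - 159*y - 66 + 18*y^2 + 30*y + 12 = -72*y^2 - 84*y - 24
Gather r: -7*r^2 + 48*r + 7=-7*r^2 + 48*r + 7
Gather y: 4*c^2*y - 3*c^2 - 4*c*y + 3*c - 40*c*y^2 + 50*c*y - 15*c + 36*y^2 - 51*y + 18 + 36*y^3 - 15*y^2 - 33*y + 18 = -3*c^2 - 12*c + 36*y^3 + y^2*(21 - 40*c) + y*(4*c^2 + 46*c - 84) + 36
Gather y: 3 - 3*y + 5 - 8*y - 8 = -11*y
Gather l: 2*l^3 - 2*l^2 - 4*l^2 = 2*l^3 - 6*l^2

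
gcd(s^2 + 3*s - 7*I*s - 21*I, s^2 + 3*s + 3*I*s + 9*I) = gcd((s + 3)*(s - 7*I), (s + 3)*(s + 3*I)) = s + 3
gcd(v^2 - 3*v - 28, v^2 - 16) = v + 4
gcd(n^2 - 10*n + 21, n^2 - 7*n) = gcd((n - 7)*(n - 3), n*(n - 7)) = n - 7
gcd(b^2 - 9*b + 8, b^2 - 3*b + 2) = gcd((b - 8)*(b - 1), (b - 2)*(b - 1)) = b - 1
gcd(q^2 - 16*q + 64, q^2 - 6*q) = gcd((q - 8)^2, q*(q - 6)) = 1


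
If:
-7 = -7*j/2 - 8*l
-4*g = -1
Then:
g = 1/4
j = 2 - 16*l/7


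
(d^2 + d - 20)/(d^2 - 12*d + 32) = (d + 5)/(d - 8)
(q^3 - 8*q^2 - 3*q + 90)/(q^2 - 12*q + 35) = (q^2 - 3*q - 18)/(q - 7)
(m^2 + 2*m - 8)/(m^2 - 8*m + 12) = (m + 4)/(m - 6)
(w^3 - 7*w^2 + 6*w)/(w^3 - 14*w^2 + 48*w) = (w - 1)/(w - 8)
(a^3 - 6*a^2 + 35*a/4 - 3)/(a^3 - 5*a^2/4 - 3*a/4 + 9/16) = 4*(a - 4)/(4*a + 3)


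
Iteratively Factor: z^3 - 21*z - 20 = (z - 5)*(z^2 + 5*z + 4) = (z - 5)*(z + 4)*(z + 1)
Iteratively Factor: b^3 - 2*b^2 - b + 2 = (b + 1)*(b^2 - 3*b + 2) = (b - 2)*(b + 1)*(b - 1)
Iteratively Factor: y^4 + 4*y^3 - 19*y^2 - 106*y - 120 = (y + 3)*(y^3 + y^2 - 22*y - 40) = (y + 3)*(y + 4)*(y^2 - 3*y - 10) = (y - 5)*(y + 3)*(y + 4)*(y + 2)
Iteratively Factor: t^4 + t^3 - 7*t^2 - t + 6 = (t - 2)*(t^3 + 3*t^2 - t - 3) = (t - 2)*(t - 1)*(t^2 + 4*t + 3) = (t - 2)*(t - 1)*(t + 1)*(t + 3)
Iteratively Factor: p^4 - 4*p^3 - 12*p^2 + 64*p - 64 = (p - 2)*(p^3 - 2*p^2 - 16*p + 32) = (p - 2)*(p + 4)*(p^2 - 6*p + 8) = (p - 2)^2*(p + 4)*(p - 4)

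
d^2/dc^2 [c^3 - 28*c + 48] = 6*c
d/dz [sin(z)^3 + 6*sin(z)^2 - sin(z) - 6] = (3*sin(z)^2 + 12*sin(z) - 1)*cos(z)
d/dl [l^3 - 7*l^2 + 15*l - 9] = 3*l^2 - 14*l + 15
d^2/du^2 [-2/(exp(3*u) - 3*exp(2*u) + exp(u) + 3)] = 2*(-2*(3*exp(2*u) - 6*exp(u) + 1)^2*exp(u) + (9*exp(2*u) - 12*exp(u) + 1)*(exp(3*u) - 3*exp(2*u) + exp(u) + 3))*exp(u)/(exp(3*u) - 3*exp(2*u) + exp(u) + 3)^3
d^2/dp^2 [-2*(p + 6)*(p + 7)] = -4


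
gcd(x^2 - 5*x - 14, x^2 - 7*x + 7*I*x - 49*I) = x - 7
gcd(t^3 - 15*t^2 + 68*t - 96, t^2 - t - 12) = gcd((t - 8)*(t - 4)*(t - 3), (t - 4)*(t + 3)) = t - 4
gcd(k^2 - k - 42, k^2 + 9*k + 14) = 1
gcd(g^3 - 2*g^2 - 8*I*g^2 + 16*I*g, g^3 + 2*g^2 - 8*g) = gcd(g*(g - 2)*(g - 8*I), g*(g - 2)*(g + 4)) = g^2 - 2*g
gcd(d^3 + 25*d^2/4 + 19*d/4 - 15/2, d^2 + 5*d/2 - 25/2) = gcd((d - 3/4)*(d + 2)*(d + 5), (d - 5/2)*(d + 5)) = d + 5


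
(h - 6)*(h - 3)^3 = h^4 - 15*h^3 + 81*h^2 - 189*h + 162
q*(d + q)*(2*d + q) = 2*d^2*q + 3*d*q^2 + q^3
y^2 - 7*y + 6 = (y - 6)*(y - 1)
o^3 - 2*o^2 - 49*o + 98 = (o - 7)*(o - 2)*(o + 7)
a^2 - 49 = (a - 7)*(a + 7)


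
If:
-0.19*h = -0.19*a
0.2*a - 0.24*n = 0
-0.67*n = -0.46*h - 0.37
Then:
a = 3.76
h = 3.76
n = 3.14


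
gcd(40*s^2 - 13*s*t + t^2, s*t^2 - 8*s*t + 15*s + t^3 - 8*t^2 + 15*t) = 1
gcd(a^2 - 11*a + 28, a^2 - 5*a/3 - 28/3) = a - 4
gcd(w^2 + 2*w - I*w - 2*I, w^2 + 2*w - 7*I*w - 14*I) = w + 2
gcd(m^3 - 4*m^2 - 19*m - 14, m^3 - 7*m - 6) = m^2 + 3*m + 2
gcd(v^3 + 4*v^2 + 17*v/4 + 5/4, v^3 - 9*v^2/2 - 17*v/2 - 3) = v^2 + 3*v/2 + 1/2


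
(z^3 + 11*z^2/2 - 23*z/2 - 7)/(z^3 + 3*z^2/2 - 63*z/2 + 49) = (2*z + 1)/(2*z - 7)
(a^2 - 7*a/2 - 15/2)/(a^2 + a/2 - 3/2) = (a - 5)/(a - 1)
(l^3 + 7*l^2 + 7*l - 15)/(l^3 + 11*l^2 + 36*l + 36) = (l^2 + 4*l - 5)/(l^2 + 8*l + 12)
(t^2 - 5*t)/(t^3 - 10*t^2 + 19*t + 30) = t/(t^2 - 5*t - 6)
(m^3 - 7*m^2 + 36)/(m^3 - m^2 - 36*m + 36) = (m^2 - m - 6)/(m^2 + 5*m - 6)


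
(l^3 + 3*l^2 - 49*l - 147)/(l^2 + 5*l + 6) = (l^2 - 49)/(l + 2)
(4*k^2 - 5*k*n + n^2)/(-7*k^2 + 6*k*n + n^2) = (-4*k + n)/(7*k + n)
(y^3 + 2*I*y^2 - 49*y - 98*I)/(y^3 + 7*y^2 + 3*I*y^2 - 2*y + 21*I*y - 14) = (y - 7)/(y + I)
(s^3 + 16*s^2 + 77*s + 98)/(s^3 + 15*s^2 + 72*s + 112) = (s^2 + 9*s + 14)/(s^2 + 8*s + 16)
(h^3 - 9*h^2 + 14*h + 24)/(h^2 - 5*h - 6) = h - 4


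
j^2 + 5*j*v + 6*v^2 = (j + 2*v)*(j + 3*v)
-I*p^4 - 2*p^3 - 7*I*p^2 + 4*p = p*(p - 4*I)*(p + I)*(-I*p + 1)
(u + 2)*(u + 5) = u^2 + 7*u + 10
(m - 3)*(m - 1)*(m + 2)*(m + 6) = m^4 + 4*m^3 - 17*m^2 - 24*m + 36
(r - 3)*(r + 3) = r^2 - 9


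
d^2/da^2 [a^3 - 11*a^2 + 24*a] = 6*a - 22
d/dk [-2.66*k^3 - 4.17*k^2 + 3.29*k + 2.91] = -7.98*k^2 - 8.34*k + 3.29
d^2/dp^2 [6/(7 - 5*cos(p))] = 30*(-5*sin(p)^2 + 7*cos(p) - 5)/(5*cos(p) - 7)^3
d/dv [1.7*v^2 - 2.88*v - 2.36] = 3.4*v - 2.88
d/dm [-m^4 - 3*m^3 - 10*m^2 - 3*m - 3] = -4*m^3 - 9*m^2 - 20*m - 3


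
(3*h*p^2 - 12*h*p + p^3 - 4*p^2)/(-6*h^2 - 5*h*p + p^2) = p*(-3*h*p + 12*h - p^2 + 4*p)/(6*h^2 + 5*h*p - p^2)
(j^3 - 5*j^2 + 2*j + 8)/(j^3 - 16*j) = (j^2 - j - 2)/(j*(j + 4))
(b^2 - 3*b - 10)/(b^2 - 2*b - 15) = (b + 2)/(b + 3)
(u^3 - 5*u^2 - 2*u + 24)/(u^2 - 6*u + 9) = (u^2 - 2*u - 8)/(u - 3)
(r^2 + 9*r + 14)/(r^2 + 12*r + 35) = (r + 2)/(r + 5)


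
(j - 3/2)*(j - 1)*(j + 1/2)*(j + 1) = j^4 - j^3 - 7*j^2/4 + j + 3/4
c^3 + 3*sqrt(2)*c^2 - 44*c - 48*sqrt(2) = (c - 4*sqrt(2))*(c + sqrt(2))*(c + 6*sqrt(2))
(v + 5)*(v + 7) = v^2 + 12*v + 35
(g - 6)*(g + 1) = g^2 - 5*g - 6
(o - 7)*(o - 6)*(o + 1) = o^3 - 12*o^2 + 29*o + 42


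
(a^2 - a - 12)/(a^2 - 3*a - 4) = (a + 3)/(a + 1)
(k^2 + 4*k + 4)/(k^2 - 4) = (k + 2)/(k - 2)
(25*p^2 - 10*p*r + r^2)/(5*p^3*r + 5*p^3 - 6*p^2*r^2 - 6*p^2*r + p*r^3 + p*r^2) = (5*p - r)/(p*(p*r + p - r^2 - r))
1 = 1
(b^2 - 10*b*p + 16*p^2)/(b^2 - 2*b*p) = (b - 8*p)/b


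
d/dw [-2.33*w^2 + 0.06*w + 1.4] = 0.06 - 4.66*w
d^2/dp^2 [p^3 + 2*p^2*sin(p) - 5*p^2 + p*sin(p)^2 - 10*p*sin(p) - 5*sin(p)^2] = -2*p^2*sin(p) + 10*p*sin(p) + 8*p*cos(p) + 2*p*cos(2*p) + 6*p + 4*sin(p) + 2*sin(2*p) - 20*cos(p) - 10*cos(2*p) - 10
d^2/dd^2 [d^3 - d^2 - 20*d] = 6*d - 2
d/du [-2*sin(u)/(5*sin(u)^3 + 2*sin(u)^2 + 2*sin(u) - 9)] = 2*(10*sin(u)^3 + 2*sin(u)^2 + 9)*cos(u)/((sin(u) - 1)^2*(5*sin(u)^2 + 7*sin(u) + 9)^2)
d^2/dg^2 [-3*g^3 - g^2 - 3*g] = -18*g - 2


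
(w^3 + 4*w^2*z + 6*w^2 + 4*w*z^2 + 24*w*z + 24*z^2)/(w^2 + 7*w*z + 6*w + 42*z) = (w^2 + 4*w*z + 4*z^2)/(w + 7*z)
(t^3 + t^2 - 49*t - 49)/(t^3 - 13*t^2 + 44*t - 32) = (t^3 + t^2 - 49*t - 49)/(t^3 - 13*t^2 + 44*t - 32)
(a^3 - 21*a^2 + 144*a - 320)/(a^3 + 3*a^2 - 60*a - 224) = (a^2 - 13*a + 40)/(a^2 + 11*a + 28)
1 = 1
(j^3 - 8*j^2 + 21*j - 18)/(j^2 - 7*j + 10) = (j^2 - 6*j + 9)/(j - 5)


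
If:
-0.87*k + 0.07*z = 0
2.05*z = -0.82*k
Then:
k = 0.00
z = 0.00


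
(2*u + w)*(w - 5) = 2*u*w - 10*u + w^2 - 5*w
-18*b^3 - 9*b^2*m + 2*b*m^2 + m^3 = (-3*b + m)*(2*b + m)*(3*b + m)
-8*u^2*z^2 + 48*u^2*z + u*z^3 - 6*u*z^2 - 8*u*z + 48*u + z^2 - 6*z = (-8*u + z)*(z - 6)*(u*z + 1)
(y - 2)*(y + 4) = y^2 + 2*y - 8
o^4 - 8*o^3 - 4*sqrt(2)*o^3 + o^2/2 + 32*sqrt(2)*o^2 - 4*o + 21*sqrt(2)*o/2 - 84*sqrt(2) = (o - 8)*(o - 7*sqrt(2)/2)*(o - 3*sqrt(2)/2)*(o + sqrt(2))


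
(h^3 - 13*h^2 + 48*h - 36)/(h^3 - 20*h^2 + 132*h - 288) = (h - 1)/(h - 8)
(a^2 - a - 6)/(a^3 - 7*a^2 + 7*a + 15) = (a + 2)/(a^2 - 4*a - 5)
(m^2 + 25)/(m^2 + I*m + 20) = (m - 5*I)/(m - 4*I)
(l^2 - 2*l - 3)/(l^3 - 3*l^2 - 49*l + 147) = (l + 1)/(l^2 - 49)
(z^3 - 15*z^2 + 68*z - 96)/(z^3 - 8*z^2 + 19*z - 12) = (z - 8)/(z - 1)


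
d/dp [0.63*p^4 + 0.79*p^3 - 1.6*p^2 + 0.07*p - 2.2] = 2.52*p^3 + 2.37*p^2 - 3.2*p + 0.07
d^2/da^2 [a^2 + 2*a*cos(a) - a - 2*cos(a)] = -2*a*cos(a) - 4*sin(a) + 2*cos(a) + 2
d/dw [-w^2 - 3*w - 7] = -2*w - 3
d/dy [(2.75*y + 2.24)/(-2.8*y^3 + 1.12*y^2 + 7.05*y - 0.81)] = (15.4*y^3 + 15.736*y^2 - 5.0176*y - 18.0195)/(7.84*y^6 - 6.272*y^5 - 38.2256*y^4 + 20.328*y^3 + 47.8881*y^2 - 11.421*y + 0.6561)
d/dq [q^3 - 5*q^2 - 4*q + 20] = 3*q^2 - 10*q - 4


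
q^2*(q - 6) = q^3 - 6*q^2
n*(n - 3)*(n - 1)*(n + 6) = n^4 + 2*n^3 - 21*n^2 + 18*n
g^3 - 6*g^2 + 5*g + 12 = (g - 4)*(g - 3)*(g + 1)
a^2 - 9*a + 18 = (a - 6)*(a - 3)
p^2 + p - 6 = (p - 2)*(p + 3)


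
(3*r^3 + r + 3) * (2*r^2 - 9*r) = 6*r^5 - 27*r^4 + 2*r^3 - 3*r^2 - 27*r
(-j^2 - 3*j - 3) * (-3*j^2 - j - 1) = 3*j^4 + 10*j^3 + 13*j^2 + 6*j + 3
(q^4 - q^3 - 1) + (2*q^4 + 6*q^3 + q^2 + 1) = 3*q^4 + 5*q^3 + q^2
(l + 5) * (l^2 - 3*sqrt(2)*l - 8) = l^3 - 3*sqrt(2)*l^2 + 5*l^2 - 15*sqrt(2)*l - 8*l - 40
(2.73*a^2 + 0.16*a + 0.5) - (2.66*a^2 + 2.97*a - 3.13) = 0.0699999999999998*a^2 - 2.81*a + 3.63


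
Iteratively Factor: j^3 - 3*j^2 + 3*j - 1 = (j - 1)*(j^2 - 2*j + 1) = (j - 1)^2*(j - 1)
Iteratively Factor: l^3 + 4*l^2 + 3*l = (l + 1)*(l^2 + 3*l) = (l + 1)*(l + 3)*(l)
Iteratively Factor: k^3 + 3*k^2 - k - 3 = (k - 1)*(k^2 + 4*k + 3) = (k - 1)*(k + 3)*(k + 1)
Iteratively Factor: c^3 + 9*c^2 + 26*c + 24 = (c + 4)*(c^2 + 5*c + 6) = (c + 3)*(c + 4)*(c + 2)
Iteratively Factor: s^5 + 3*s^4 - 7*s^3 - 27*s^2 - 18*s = (s + 3)*(s^4 - 7*s^2 - 6*s) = (s + 2)*(s + 3)*(s^3 - 2*s^2 - 3*s) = (s + 1)*(s + 2)*(s + 3)*(s^2 - 3*s) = s*(s + 1)*(s + 2)*(s + 3)*(s - 3)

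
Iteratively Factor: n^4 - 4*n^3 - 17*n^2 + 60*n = (n + 4)*(n^3 - 8*n^2 + 15*n) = (n - 3)*(n + 4)*(n^2 - 5*n) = (n - 5)*(n - 3)*(n + 4)*(n)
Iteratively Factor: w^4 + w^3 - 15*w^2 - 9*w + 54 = (w + 3)*(w^3 - 2*w^2 - 9*w + 18) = (w + 3)^2*(w^2 - 5*w + 6) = (w - 2)*(w + 3)^2*(w - 3)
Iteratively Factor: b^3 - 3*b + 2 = (b - 1)*(b^2 + b - 2) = (b - 1)*(b + 2)*(b - 1)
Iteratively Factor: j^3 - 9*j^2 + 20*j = (j)*(j^2 - 9*j + 20) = j*(j - 4)*(j - 5)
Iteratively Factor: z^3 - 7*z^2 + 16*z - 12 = (z - 3)*(z^2 - 4*z + 4) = (z - 3)*(z - 2)*(z - 2)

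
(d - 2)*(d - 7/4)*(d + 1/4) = d^3 - 7*d^2/2 + 41*d/16 + 7/8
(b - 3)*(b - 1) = b^2 - 4*b + 3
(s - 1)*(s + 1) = s^2 - 1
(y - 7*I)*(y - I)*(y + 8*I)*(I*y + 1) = I*y^4 + y^3 + 57*I*y^2 + 113*y - 56*I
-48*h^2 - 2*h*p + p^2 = (-8*h + p)*(6*h + p)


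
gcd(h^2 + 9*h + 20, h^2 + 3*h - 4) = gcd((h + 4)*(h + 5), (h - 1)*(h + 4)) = h + 4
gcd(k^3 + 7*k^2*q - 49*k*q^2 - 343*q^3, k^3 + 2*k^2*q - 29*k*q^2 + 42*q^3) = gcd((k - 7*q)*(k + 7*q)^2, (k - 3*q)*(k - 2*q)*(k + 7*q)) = k + 7*q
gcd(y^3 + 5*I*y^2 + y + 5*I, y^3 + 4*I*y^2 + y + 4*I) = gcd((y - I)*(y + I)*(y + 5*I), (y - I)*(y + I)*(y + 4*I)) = y^2 + 1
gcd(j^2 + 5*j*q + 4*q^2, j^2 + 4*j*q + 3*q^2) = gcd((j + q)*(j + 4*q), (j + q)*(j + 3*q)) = j + q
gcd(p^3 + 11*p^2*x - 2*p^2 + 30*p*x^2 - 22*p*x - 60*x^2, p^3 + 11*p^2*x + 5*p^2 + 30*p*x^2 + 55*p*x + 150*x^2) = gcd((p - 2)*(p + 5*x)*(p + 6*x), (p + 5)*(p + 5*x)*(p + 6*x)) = p^2 + 11*p*x + 30*x^2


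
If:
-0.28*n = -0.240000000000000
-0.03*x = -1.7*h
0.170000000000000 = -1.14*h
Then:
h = -0.15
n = 0.86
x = -8.45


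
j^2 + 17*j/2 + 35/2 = (j + 7/2)*(j + 5)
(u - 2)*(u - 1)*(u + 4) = u^3 + u^2 - 10*u + 8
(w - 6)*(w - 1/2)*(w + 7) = w^3 + w^2/2 - 85*w/2 + 21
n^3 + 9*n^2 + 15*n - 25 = (n - 1)*(n + 5)^2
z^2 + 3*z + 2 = (z + 1)*(z + 2)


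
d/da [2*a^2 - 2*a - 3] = 4*a - 2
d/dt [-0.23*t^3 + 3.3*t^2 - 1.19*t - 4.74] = -0.69*t^2 + 6.6*t - 1.19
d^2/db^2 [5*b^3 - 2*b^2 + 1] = 30*b - 4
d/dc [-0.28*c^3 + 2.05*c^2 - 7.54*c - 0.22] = -0.84*c^2 + 4.1*c - 7.54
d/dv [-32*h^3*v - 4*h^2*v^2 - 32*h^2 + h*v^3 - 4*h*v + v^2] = -32*h^3 - 8*h^2*v + 3*h*v^2 - 4*h + 2*v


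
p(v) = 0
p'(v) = 0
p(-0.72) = 0.00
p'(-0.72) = 0.00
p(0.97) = 0.00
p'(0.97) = 0.00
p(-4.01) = 0.00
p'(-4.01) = 0.00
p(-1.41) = 0.00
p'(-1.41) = 0.00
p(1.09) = 0.00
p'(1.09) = 0.00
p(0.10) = 0.00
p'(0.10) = 0.00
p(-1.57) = 0.00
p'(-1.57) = 0.00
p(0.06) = 0.00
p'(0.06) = 0.00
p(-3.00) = 0.00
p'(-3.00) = 0.00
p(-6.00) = 0.00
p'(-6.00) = 0.00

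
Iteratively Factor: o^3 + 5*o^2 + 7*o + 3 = (o + 3)*(o^2 + 2*o + 1) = (o + 1)*(o + 3)*(o + 1)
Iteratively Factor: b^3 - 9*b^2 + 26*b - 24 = (b - 4)*(b^2 - 5*b + 6) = (b - 4)*(b - 3)*(b - 2)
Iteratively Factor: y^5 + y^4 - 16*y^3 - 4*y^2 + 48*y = (y - 3)*(y^4 + 4*y^3 - 4*y^2 - 16*y) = (y - 3)*(y + 2)*(y^3 + 2*y^2 - 8*y) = (y - 3)*(y + 2)*(y + 4)*(y^2 - 2*y) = (y - 3)*(y - 2)*(y + 2)*(y + 4)*(y)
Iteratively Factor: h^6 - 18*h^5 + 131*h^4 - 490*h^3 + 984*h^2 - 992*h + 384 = (h - 4)*(h^5 - 14*h^4 + 75*h^3 - 190*h^2 + 224*h - 96) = (h - 4)^2*(h^4 - 10*h^3 + 35*h^2 - 50*h + 24) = (h - 4)^2*(h - 1)*(h^3 - 9*h^2 + 26*h - 24) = (h - 4)^3*(h - 1)*(h^2 - 5*h + 6) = (h - 4)^3*(h - 2)*(h - 1)*(h - 3)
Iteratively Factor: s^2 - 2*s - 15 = (s - 5)*(s + 3)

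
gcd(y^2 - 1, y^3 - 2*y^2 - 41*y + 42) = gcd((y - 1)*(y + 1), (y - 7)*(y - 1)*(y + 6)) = y - 1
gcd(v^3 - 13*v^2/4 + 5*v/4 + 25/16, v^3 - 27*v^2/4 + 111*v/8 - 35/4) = v - 5/4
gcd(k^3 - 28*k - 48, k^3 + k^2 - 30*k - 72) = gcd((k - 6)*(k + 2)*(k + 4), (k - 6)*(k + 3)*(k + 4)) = k^2 - 2*k - 24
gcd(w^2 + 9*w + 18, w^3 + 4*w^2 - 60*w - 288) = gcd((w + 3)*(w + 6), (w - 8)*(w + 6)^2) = w + 6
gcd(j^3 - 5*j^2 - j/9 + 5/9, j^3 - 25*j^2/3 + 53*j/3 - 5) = j^2 - 16*j/3 + 5/3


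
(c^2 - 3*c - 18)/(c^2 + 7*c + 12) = (c - 6)/(c + 4)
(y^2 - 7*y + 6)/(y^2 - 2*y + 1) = (y - 6)/(y - 1)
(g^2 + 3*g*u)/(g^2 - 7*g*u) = (g + 3*u)/(g - 7*u)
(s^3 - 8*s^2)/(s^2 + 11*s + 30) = s^2*(s - 8)/(s^2 + 11*s + 30)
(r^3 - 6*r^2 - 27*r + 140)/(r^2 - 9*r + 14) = (r^2 + r - 20)/(r - 2)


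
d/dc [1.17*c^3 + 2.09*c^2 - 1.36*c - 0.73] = 3.51*c^2 + 4.18*c - 1.36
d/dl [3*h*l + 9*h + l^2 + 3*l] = 3*h + 2*l + 3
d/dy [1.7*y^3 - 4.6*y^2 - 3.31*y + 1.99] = 5.1*y^2 - 9.2*y - 3.31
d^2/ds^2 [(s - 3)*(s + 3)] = 2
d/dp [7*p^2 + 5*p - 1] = 14*p + 5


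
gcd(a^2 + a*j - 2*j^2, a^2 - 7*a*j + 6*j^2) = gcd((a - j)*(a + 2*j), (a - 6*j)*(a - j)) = a - j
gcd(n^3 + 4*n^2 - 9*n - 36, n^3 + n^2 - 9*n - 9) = n^2 - 9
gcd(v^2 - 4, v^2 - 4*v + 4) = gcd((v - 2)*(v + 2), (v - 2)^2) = v - 2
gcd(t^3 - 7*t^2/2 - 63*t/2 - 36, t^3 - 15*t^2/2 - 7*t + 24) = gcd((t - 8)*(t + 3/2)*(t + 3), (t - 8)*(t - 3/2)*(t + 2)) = t - 8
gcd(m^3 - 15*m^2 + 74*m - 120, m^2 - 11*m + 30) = m^2 - 11*m + 30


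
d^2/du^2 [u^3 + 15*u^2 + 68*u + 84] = 6*u + 30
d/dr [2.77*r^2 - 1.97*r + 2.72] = 5.54*r - 1.97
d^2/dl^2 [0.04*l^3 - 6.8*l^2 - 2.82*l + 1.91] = 0.24*l - 13.6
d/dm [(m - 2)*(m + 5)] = 2*m + 3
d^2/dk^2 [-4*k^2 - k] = -8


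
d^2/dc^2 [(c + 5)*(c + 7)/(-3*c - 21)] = 0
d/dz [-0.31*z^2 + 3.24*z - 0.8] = 3.24 - 0.62*z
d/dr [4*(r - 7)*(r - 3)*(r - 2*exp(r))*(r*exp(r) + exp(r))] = 4*(r^4 - 4*r^3*exp(r) - 5*r^3 + 30*r^2*exp(r) - 16*r^2 - 8*r*exp(r) + 43*r - 106*exp(r) + 21)*exp(r)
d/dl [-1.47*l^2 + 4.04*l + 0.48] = 4.04 - 2.94*l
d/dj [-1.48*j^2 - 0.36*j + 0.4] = -2.96*j - 0.36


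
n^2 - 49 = (n - 7)*(n + 7)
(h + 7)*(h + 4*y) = h^2 + 4*h*y + 7*h + 28*y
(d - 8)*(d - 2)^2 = d^3 - 12*d^2 + 36*d - 32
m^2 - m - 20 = (m - 5)*(m + 4)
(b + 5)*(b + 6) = b^2 + 11*b + 30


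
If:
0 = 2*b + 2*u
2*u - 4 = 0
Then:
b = -2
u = 2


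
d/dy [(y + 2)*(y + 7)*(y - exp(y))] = (1 - exp(y))*(y + 2)*(y + 7) + (y + 2)*(y - exp(y)) + (y + 7)*(y - exp(y))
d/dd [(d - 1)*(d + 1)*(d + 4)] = 3*d^2 + 8*d - 1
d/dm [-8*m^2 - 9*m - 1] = -16*m - 9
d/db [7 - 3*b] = -3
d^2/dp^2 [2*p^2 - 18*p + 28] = 4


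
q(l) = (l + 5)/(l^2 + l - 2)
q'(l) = (-2*l - 1)*(l + 5)/(l^2 + l - 2)^2 + 1/(l^2 + l - 2)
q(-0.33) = -2.10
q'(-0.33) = -0.77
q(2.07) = 1.62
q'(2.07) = -1.69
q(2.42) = 1.18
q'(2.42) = -0.94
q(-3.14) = 0.39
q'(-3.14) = 0.65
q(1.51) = 3.64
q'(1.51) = -7.61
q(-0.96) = -1.98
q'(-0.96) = 0.40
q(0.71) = -7.27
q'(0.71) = -23.65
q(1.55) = 3.35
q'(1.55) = -6.53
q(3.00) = 0.80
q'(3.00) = -0.46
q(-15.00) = -0.05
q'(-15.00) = 0.00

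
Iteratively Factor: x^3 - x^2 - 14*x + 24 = (x - 3)*(x^2 + 2*x - 8) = (x - 3)*(x + 4)*(x - 2)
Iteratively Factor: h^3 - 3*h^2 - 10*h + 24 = (h - 4)*(h^2 + h - 6) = (h - 4)*(h - 2)*(h + 3)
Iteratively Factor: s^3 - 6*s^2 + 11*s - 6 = (s - 1)*(s^2 - 5*s + 6) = (s - 2)*(s - 1)*(s - 3)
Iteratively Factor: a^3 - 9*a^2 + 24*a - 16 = (a - 4)*(a^2 - 5*a + 4) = (a - 4)^2*(a - 1)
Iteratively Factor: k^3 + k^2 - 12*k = (k + 4)*(k^2 - 3*k) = k*(k + 4)*(k - 3)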